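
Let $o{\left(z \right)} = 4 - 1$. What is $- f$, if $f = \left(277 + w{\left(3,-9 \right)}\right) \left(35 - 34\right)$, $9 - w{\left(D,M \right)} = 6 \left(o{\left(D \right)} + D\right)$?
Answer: $-250$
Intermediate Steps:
$o{\left(z \right)} = 3$
$w{\left(D,M \right)} = -9 - 6 D$ ($w{\left(D,M \right)} = 9 - 6 \left(3 + D\right) = 9 - \left(18 + 6 D\right) = -9 - 6 D$)
$f = 250$ ($f = \left(277 - 27\right) \left(35 - 34\right) = \left(277 - 27\right) 1 = 250 \cdot 1 = 250$)
$- f = \left(-1\right) 250 = -250$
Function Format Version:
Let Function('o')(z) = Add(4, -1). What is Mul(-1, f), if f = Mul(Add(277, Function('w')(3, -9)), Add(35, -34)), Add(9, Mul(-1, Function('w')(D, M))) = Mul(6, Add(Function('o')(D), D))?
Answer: -250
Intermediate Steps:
Function('o')(z) = 3
Function('w')(D, M) = Add(-9, Mul(-6, D)) (Function('w')(D, M) = Add(9, Mul(-1, Mul(6, Add(3, D)))) = Add(9, Mul(-1, Add(18, Mul(6, D)))) = Add(9, Add(-18, Mul(-6, D))) = Add(-9, Mul(-6, D)))
f = 250 (f = Mul(Add(277, Add(-9, Mul(-6, 3))), Add(35, -34)) = Mul(Add(277, Add(-9, -18)), 1) = Mul(Add(277, -27), 1) = Mul(250, 1) = 250)
Mul(-1, f) = Mul(-1, 250) = -250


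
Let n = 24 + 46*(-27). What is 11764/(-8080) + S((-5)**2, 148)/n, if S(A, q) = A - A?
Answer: -2941/2020 ≈ -1.4559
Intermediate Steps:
S(A, q) = 0
n = -1218 (n = 24 - 1242 = -1218)
11764/(-8080) + S((-5)**2, 148)/n = 11764/(-8080) + 0/(-1218) = 11764*(-1/8080) + 0*(-1/1218) = -2941/2020 + 0 = -2941/2020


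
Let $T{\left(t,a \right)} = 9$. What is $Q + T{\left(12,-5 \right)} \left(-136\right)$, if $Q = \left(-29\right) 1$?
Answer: $-1253$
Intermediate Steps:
$Q = -29$
$Q + T{\left(12,-5 \right)} \left(-136\right) = -29 + 9 \left(-136\right) = -29 - 1224 = -1253$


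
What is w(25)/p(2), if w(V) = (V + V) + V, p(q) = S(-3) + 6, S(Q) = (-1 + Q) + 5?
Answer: 75/7 ≈ 10.714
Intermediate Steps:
S(Q) = 4 + Q
p(q) = 7 (p(q) = (4 - 3) + 6 = 1 + 6 = 7)
w(V) = 3*V (w(V) = 2*V + V = 3*V)
w(25)/p(2) = (3*25)/7 = 75*(⅐) = 75/7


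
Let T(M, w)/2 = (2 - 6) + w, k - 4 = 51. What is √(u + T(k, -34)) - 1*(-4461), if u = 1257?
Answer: 4461 + √1181 ≈ 4495.4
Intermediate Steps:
k = 55 (k = 4 + 51 = 55)
T(M, w) = -8 + 2*w (T(M, w) = 2*((2 - 6) + w) = 2*(-4 + w) = -8 + 2*w)
√(u + T(k, -34)) - 1*(-4461) = √(1257 + (-8 + 2*(-34))) - 1*(-4461) = √(1257 + (-8 - 68)) + 4461 = √(1257 - 76) + 4461 = √1181 + 4461 = 4461 + √1181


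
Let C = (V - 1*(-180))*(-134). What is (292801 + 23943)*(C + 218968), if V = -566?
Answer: 85740066848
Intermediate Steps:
C = 51724 (C = (-566 - 1*(-180))*(-134) = (-566 + 180)*(-134) = -386*(-134) = 51724)
(292801 + 23943)*(C + 218968) = (292801 + 23943)*(51724 + 218968) = 316744*270692 = 85740066848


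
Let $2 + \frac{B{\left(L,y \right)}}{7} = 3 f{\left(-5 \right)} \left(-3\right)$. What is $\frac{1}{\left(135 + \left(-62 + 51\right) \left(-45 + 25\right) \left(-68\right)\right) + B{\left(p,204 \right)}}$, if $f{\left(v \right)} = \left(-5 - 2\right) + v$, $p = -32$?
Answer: $- \frac{1}{14083} \approx -7.1008 \cdot 10^{-5}$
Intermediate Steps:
$f{\left(v \right)} = -7 + v$
$B{\left(L,y \right)} = 742$ ($B{\left(L,y \right)} = -14 + 7 \cdot 3 \left(-7 - 5\right) \left(-3\right) = -14 + 7 \cdot 3 \left(-12\right) \left(-3\right) = -14 + 7 \left(\left(-36\right) \left(-3\right)\right) = -14 + 7 \cdot 108 = -14 + 756 = 742$)
$\frac{1}{\left(135 + \left(-62 + 51\right) \left(-45 + 25\right) \left(-68\right)\right) + B{\left(p,204 \right)}} = \frac{1}{\left(135 + \left(-62 + 51\right) \left(-45 + 25\right) \left(-68\right)\right) + 742} = \frac{1}{\left(135 + \left(-11\right) \left(-20\right) \left(-68\right)\right) + 742} = \frac{1}{\left(135 + 220 \left(-68\right)\right) + 742} = \frac{1}{\left(135 - 14960\right) + 742} = \frac{1}{-14825 + 742} = \frac{1}{-14083} = - \frac{1}{14083}$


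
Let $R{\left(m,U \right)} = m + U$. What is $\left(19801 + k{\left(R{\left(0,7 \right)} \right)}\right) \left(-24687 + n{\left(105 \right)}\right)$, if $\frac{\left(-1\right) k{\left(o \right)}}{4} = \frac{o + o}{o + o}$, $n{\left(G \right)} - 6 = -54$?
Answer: $-489678795$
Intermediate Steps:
$n{\left(G \right)} = -48$ ($n{\left(G \right)} = 6 - 54 = -48$)
$R{\left(m,U \right)} = U + m$
$k{\left(o \right)} = -4$ ($k{\left(o \right)} = - 4 \frac{o + o}{o + o} = - 4 \frac{2 o}{2 o} = - 4 \cdot 2 o \frac{1}{2 o} = \left(-4\right) 1 = -4$)
$\left(19801 + k{\left(R{\left(0,7 \right)} \right)}\right) \left(-24687 + n{\left(105 \right)}\right) = \left(19801 - 4\right) \left(-24687 - 48\right) = 19797 \left(-24735\right) = -489678795$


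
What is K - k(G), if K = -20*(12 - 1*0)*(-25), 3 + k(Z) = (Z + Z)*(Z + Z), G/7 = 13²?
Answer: -5591953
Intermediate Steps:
G = 1183 (G = 7*13² = 7*169 = 1183)
k(Z) = -3 + 4*Z² (k(Z) = -3 + (Z + Z)*(Z + Z) = -3 + (2*Z)*(2*Z) = -3 + 4*Z²)
K = 6000 (K = -20*(12 + 0)*(-25) = -20*12*(-25) = -240*(-25) = 6000)
K - k(G) = 6000 - (-3 + 4*1183²) = 6000 - (-3 + 4*1399489) = 6000 - (-3 + 5597956) = 6000 - 1*5597953 = 6000 - 5597953 = -5591953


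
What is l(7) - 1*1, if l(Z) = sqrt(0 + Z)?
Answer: -1 + sqrt(7) ≈ 1.6458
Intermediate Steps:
l(Z) = sqrt(Z)
l(7) - 1*1 = sqrt(7) - 1*1 = sqrt(7) - 1 = -1 + sqrt(7)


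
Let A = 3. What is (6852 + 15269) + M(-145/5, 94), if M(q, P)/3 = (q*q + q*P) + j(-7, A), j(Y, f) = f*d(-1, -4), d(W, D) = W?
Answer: 16457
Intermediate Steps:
j(Y, f) = -f (j(Y, f) = f*(-1) = -f)
M(q, P) = -9 + 3*q**2 + 3*P*q (M(q, P) = 3*((q*q + q*P) - 1*3) = 3*((q**2 + P*q) - 3) = 3*(-3 + q**2 + P*q) = -9 + 3*q**2 + 3*P*q)
(6852 + 15269) + M(-145/5, 94) = (6852 + 15269) + (-9 + 3*(-145/5)**2 + 3*94*(-145/5)) = 22121 + (-9 + 3*(-145*1/5)**2 + 3*94*(-145*1/5)) = 22121 + (-9 + 3*(-29)**2 + 3*94*(-29)) = 22121 + (-9 + 3*841 - 8178) = 22121 + (-9 + 2523 - 8178) = 22121 - 5664 = 16457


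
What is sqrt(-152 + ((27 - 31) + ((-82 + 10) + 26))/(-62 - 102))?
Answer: I*sqrt(1019998)/82 ≈ 12.316*I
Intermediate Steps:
sqrt(-152 + ((27 - 31) + ((-82 + 10) + 26))/(-62 - 102)) = sqrt(-152 + (-4 + (-72 + 26))/(-164)) = sqrt(-152 + (-4 - 46)*(-1/164)) = sqrt(-152 - 50*(-1/164)) = sqrt(-152 + 25/82) = sqrt(-12439/82) = I*sqrt(1019998)/82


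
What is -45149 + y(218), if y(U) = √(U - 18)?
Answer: -45149 + 10*√2 ≈ -45135.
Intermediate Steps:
y(U) = √(-18 + U)
-45149 + y(218) = -45149 + √(-18 + 218) = -45149 + √200 = -45149 + 10*√2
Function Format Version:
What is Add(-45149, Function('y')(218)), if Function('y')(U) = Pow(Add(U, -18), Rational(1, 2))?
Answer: Add(-45149, Mul(10, Pow(2, Rational(1, 2)))) ≈ -45135.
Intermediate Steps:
Function('y')(U) = Pow(Add(-18, U), Rational(1, 2))
Add(-45149, Function('y')(218)) = Add(-45149, Pow(Add(-18, 218), Rational(1, 2))) = Add(-45149, Pow(200, Rational(1, 2))) = Add(-45149, Mul(10, Pow(2, Rational(1, 2))))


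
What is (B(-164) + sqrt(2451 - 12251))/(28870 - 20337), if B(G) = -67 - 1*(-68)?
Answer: 1/8533 + 10*I*sqrt(2)/1219 ≈ 0.00011719 + 0.011601*I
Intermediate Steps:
B(G) = 1 (B(G) = -67 + 68 = 1)
(B(-164) + sqrt(2451 - 12251))/(28870 - 20337) = (1 + sqrt(2451 - 12251))/(28870 - 20337) = (1 + sqrt(-9800))/8533 = (1 + 70*I*sqrt(2))*(1/8533) = 1/8533 + 10*I*sqrt(2)/1219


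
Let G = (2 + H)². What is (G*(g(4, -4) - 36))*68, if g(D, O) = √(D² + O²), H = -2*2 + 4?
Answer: -9792 + 1088*√2 ≈ -8253.3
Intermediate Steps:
H = 0 (H = -4 + 4 = 0)
G = 4 (G = (2 + 0)² = 2² = 4)
(G*(g(4, -4) - 36))*68 = (4*(√(4² + (-4)²) - 36))*68 = (4*(√(16 + 16) - 36))*68 = (4*(√32 - 36))*68 = (4*(4*√2 - 36))*68 = (4*(-36 + 4*√2))*68 = (-144 + 16*√2)*68 = -9792 + 1088*√2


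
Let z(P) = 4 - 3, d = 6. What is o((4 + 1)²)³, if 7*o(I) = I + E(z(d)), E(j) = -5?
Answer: 8000/343 ≈ 23.324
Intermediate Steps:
z(P) = 1
o(I) = -5/7 + I/7 (o(I) = (I - 5)/7 = (-5 + I)/7 = -5/7 + I/7)
o((4 + 1)²)³ = (-5/7 + (4 + 1)²/7)³ = (-5/7 + (⅐)*5²)³ = (-5/7 + (⅐)*25)³ = (-5/7 + 25/7)³ = (20/7)³ = 8000/343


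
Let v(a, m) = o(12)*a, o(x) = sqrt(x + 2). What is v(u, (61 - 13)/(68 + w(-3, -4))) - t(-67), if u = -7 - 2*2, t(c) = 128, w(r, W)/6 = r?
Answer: -128 - 11*sqrt(14) ≈ -169.16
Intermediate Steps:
w(r, W) = 6*r
o(x) = sqrt(2 + x)
u = -11 (u = -7 - 4 = -11)
v(a, m) = a*sqrt(14) (v(a, m) = sqrt(2 + 12)*a = sqrt(14)*a = a*sqrt(14))
v(u, (61 - 13)/(68 + w(-3, -4))) - t(-67) = -11*sqrt(14) - 1*128 = -11*sqrt(14) - 128 = -128 - 11*sqrt(14)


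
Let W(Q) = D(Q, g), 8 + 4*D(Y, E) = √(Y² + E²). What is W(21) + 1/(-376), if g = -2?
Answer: -753/376 + √445/4 ≈ 3.2711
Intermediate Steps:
D(Y, E) = -2 + √(E² + Y²)/4 (D(Y, E) = -2 + √(Y² + E²)/4 = -2 + √(E² + Y²)/4)
W(Q) = -2 + √(4 + Q²)/4 (W(Q) = -2 + √((-2)² + Q²)/4 = -2 + √(4 + Q²)/4)
W(21) + 1/(-376) = (-2 + √(4 + 21²)/4) + 1/(-376) = (-2 + √(4 + 441)/4) - 1/376 = (-2 + √445/4) - 1/376 = -753/376 + √445/4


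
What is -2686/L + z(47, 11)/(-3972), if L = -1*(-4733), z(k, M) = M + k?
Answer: -5471653/9399738 ≈ -0.58211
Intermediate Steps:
L = 4733
-2686/L + z(47, 11)/(-3972) = -2686/4733 + (11 + 47)/(-3972) = -2686*1/4733 + 58*(-1/3972) = -2686/4733 - 29/1986 = -5471653/9399738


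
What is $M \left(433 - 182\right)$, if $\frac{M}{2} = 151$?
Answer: $75802$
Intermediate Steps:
$M = 302$ ($M = 2 \cdot 151 = 302$)
$M \left(433 - 182\right) = 302 \left(433 - 182\right) = 302 \cdot 251 = 75802$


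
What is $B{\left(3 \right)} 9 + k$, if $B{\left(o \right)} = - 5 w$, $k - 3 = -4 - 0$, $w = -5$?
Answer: $224$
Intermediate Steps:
$k = -1$ ($k = 3 - 4 = -1$)
$B{\left(o \right)} = 25$ ($B{\left(o \right)} = \left(-5\right) \left(-5\right) = 25$)
$B{\left(3 \right)} 9 + k = 25 \cdot 9 - 1 = 225 - 1 = 224$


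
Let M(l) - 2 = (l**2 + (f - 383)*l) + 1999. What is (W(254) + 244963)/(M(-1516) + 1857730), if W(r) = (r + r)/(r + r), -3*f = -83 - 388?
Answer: 244964/4500603 ≈ 0.054429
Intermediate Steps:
f = 157 (f = -(-83 - 388)/3 = -1/3*(-471) = 157)
W(r) = 1 (W(r) = (2*r)/((2*r)) = (2*r)*(1/(2*r)) = 1)
M(l) = 2001 + l**2 - 226*l (M(l) = 2 + ((l**2 + (157 - 383)*l) + 1999) = 2 + ((l**2 - 226*l) + 1999) = 2 + (1999 + l**2 - 226*l) = 2001 + l**2 - 226*l)
(W(254) + 244963)/(M(-1516) + 1857730) = (1 + 244963)/((2001 + (-1516)**2 - 226*(-1516)) + 1857730) = 244964/((2001 + 2298256 + 342616) + 1857730) = 244964/(2642873 + 1857730) = 244964/4500603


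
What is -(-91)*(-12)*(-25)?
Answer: 27300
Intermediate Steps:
-(-91)*(-12)*(-25) = -91*12*(-25) = -1092*(-25) = 27300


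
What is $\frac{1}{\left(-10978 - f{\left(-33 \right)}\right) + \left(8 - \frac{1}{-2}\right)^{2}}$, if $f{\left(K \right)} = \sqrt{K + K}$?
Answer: $- \frac{58164}{634322395} + \frac{16 i \sqrt{66}}{1902967185} \approx -9.1695 \cdot 10^{-5} + 6.8306 \cdot 10^{-8} i$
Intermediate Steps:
$f{\left(K \right)} = \sqrt{2} \sqrt{K}$ ($f{\left(K \right)} = \sqrt{2 K} = \sqrt{2} \sqrt{K}$)
$\frac{1}{\left(-10978 - f{\left(-33 \right)}\right) + \left(8 - \frac{1}{-2}\right)^{2}} = \frac{1}{\left(-10978 - \sqrt{2} \sqrt{-33}\right) + \left(8 - \frac{1}{-2}\right)^{2}} = \frac{1}{\left(-10978 - \sqrt{2} i \sqrt{33}\right) + \left(8 - - \frac{1}{2}\right)^{2}} = \frac{1}{\left(-10978 - i \sqrt{66}\right) + \left(8 + \frac{1}{2}\right)^{2}} = \frac{1}{\left(-10978 - i \sqrt{66}\right) + \left(\frac{17}{2}\right)^{2}} = \frac{1}{\left(-10978 - i \sqrt{66}\right) + \frac{289}{4}} = \frac{1}{- \frac{43623}{4} - i \sqrt{66}}$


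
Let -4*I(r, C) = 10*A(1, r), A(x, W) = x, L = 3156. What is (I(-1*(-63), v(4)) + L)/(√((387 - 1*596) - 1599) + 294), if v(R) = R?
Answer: 927129/88244 - 6307*I*√113/44122 ≈ 10.506 - 1.5195*I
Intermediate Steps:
I(r, C) = -5/2
(I(-1*(-63), v(4)) + L)/(√((387 - 1*596) - 1599) + 294) = (-5/2 + 3156)/(√((387 - 1*596) - 1599) + 294) = 6307/(2*(√((387 - 596) - 1599) + 294)) = 6307/(2*(√(-209 - 1599) + 294)) = 6307/(2*(√(-1808) + 294)) = 6307/(2*(4*I*√113 + 294)) = 6307/(2*(294 + 4*I*√113))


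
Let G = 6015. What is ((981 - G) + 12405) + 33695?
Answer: 41066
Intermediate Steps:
((981 - G) + 12405) + 33695 = ((981 - 1*6015) + 12405) + 33695 = ((981 - 6015) + 12405) + 33695 = (-5034 + 12405) + 33695 = 7371 + 33695 = 41066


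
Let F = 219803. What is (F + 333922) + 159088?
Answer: 712813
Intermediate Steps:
(F + 333922) + 159088 = (219803 + 333922) + 159088 = 553725 + 159088 = 712813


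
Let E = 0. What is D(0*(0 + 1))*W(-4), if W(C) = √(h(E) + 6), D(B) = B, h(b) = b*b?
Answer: 0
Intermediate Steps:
h(b) = b²
W(C) = √6 (W(C) = √(0² + 6) = √(0 + 6) = √6)
D(0*(0 + 1))*W(-4) = (0*(0 + 1))*√6 = (0*1)*√6 = 0*√6 = 0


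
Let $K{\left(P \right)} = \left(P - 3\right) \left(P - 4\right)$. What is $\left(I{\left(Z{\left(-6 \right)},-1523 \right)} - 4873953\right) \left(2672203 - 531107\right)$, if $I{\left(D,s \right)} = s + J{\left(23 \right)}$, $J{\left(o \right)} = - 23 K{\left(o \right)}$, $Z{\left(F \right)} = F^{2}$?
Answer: $-10457575340736$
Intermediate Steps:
$K{\left(P \right)} = \left(-4 + P\right) \left(-3 + P\right)$ ($K{\left(P \right)} = \left(-3 + P\right) \left(-4 + P\right) = \left(-4 + P\right) \left(-3 + P\right)$)
$J{\left(o \right)} = -276 - 23 o^{2} + 161 o$ ($J{\left(o \right)} = - 23 \left(12 + o^{2} - 7 o\right) = -276 - 23 o^{2} + 161 o$)
$I{\left(D,s \right)} = -8740 + s$ ($I{\left(D,s \right)} = s - \left(-3427 + 12167\right) = s - 8740 = -8740 + s$)
$\left(I{\left(Z{\left(-6 \right)},-1523 \right)} - 4873953\right) \left(2672203 - 531107\right) = \left(\left(-8740 - 1523\right) - 4873953\right) \left(2672203 - 531107\right) = \left(-10263 - 4873953\right) 2141096 = \left(-4884216\right) 2141096 = -10457575340736$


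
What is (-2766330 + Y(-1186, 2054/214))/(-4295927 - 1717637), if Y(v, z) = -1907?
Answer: 2768237/6013564 ≈ 0.46033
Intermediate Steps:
(-2766330 + Y(-1186, 2054/214))/(-4295927 - 1717637) = (-2766330 - 1907)/(-4295927 - 1717637) = -2768237/(-6013564) = -2768237*(-1/6013564) = 2768237/6013564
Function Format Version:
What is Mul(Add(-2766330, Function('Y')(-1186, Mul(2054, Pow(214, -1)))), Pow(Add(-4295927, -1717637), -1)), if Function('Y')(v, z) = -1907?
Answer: Rational(2768237, 6013564) ≈ 0.46033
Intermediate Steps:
Mul(Add(-2766330, Function('Y')(-1186, Mul(2054, Pow(214, -1)))), Pow(Add(-4295927, -1717637), -1)) = Mul(Add(-2766330, -1907), Pow(Add(-4295927, -1717637), -1)) = Mul(-2768237, Pow(-6013564, -1)) = Mul(-2768237, Rational(-1, 6013564)) = Rational(2768237, 6013564)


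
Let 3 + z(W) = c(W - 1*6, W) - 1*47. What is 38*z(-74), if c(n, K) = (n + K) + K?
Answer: -10564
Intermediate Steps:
c(n, K) = n + 2*K (c(n, K) = (K + n) + K = n + 2*K)
z(W) = -56 + 3*W (z(W) = -3 + (((W - 1*6) + 2*W) - 1*47) = -3 + (((W - 6) + 2*W) - 47) = -3 + (((-6 + W) + 2*W) - 47) = -3 + ((-6 + 3*W) - 47) = -3 + (-53 + 3*W) = -56 + 3*W)
38*z(-74) = 38*(-56 + 3*(-74)) = 38*(-56 - 222) = 38*(-278) = -10564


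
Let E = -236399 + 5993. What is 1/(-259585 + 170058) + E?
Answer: -20627557963/89527 ≈ -2.3041e+5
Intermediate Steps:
E = -230406
1/(-259585 + 170058) + E = 1/(-259585 + 170058) - 230406 = 1/(-89527) - 230406 = -1/89527 - 230406 = -20627557963/89527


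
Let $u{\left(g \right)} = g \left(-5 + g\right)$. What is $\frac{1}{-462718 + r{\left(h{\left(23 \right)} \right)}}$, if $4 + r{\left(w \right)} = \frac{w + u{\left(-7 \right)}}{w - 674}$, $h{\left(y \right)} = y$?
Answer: $- \frac{651}{301232129} \approx -2.1611 \cdot 10^{-6}$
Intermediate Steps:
$r{\left(w \right)} = -4 + \frac{84 + w}{-674 + w}$ ($r{\left(w \right)} = -4 + \frac{w - 7 \left(-5 - 7\right)}{w - 674} = -4 + \frac{w - -84}{-674 + w} = -4 + \frac{w + 84}{-674 + w} = -4 + \frac{84 + w}{-674 + w}$)
$\frac{1}{-462718 + r{\left(h{\left(23 \right)} \right)}} = \frac{1}{-462718 + \frac{2780 - 69}{-674 + 23}} = \frac{1}{-462718 + \frac{2780 - 69}{-651}} = \frac{1}{-462718 - \frac{2711}{651}} = \frac{1}{- \frac{301232129}{651}} = - \frac{651}{301232129}$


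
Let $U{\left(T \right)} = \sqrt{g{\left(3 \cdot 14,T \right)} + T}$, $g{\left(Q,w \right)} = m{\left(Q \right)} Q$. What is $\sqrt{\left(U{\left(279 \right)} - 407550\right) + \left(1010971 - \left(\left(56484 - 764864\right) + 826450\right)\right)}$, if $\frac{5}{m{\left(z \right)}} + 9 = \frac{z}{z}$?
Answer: $\frac{\sqrt{1941404 + 2 \sqrt{1011}}}{2} \approx 696.68$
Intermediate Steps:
$m{\left(z \right)} = - \frac{5}{8}$ ($m{\left(z \right)} = \frac{5}{-9 + \frac{z}{z}} = \frac{5}{-9 + 1} = \frac{5}{-8} = 5 \left(- \frac{1}{8}\right) = - \frac{5}{8}$)
$g{\left(Q,w \right)} = - \frac{5 Q}{8}$
$U{\left(T \right)} = \sqrt{- \frac{105}{4} + T}$ ($U{\left(T \right)} = \sqrt{- \frac{5 \cdot 3 \cdot 14}{8} + T} = \sqrt{\left(- \frac{5}{8}\right) 42 + T} = \sqrt{- \frac{105}{4} + T}$)
$\sqrt{\left(U{\left(279 \right)} - 407550\right) + \left(1010971 - \left(\left(56484 - 764864\right) + 826450\right)\right)} = \sqrt{\left(\frac{\sqrt{-105 + 4 \cdot 279}}{2} - 407550\right) + \left(1010971 - \left(\left(56484 - 764864\right) + 826450\right)\right)} = \sqrt{\left(\frac{\sqrt{-105 + 1116}}{2} - 407550\right) + \left(1010971 - \left(-708380 + 826450\right)\right)} = \sqrt{\left(\frac{\sqrt{1011}}{2} - 407550\right) + \left(1010971 - 118070\right)} = \sqrt{\left(-407550 + \frac{\sqrt{1011}}{2}\right) + \left(1010971 - 118070\right)} = \sqrt{\left(-407550 + \frac{\sqrt{1011}}{2}\right) + 892901} = \sqrt{485351 + \frac{\sqrt{1011}}{2}}$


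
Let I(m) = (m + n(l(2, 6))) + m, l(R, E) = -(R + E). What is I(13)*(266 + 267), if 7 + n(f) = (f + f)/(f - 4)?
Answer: 32513/3 ≈ 10838.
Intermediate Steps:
l(R, E) = -E - R (l(R, E) = -(E + R) = -E - R)
n(f) = -7 + 2*f/(-4 + f) (n(f) = -7 + (f + f)/(f - 4) = -7 + (2*f)/(-4 + f) = -7 + 2*f/(-4 + f))
I(m) = -17/3 + 2*m (I(m) = (m + (28 - 5*(-1*6 - 1*2))/(-4 + (-1*6 - 1*2))) + m = (m + (28 - 5*(-6 - 2))/(-4 + (-6 - 2))) + m = (m + (28 - 5*(-8))/(-4 - 8)) + m = (m + (28 + 40)/(-12)) + m = (m - 1/12*68) + m = (m - 17/3) + m = (-17/3 + m) + m = -17/3 + 2*m)
I(13)*(266 + 267) = (-17/3 + 2*13)*(266 + 267) = (-17/3 + 26)*533 = (61/3)*533 = 32513/3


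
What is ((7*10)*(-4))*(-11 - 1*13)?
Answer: 6720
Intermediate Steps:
((7*10)*(-4))*(-11 - 1*13) = (70*(-4))*(-11 - 13) = -280*(-24) = 6720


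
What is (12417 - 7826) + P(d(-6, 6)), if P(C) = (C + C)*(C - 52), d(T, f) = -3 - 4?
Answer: 5417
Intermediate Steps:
d(T, f) = -7
P(C) = 2*C*(-52 + C) (P(C) = (2*C)*(-52 + C) = 2*C*(-52 + C))
(12417 - 7826) + P(d(-6, 6)) = (12417 - 7826) + 2*(-7)*(-52 - 7) = 4591 + 2*(-7)*(-59) = 4591 + 826 = 5417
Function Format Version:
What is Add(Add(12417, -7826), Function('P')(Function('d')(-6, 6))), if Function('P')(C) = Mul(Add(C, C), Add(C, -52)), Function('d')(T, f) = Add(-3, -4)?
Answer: 5417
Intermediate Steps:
Function('d')(T, f) = -7
Function('P')(C) = Mul(2, C, Add(-52, C)) (Function('P')(C) = Mul(Mul(2, C), Add(-52, C)) = Mul(2, C, Add(-52, C)))
Add(Add(12417, -7826), Function('P')(Function('d')(-6, 6))) = Add(Add(12417, -7826), Mul(2, -7, Add(-52, -7))) = Add(4591, Mul(2, -7, -59)) = Add(4591, 826) = 5417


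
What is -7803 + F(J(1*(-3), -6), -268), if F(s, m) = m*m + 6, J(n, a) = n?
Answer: 64027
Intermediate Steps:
F(s, m) = 6 + m² (F(s, m) = m² + 6 = 6 + m²)
-7803 + F(J(1*(-3), -6), -268) = -7803 + (6 + (-268)²) = -7803 + (6 + 71824) = -7803 + 71830 = 64027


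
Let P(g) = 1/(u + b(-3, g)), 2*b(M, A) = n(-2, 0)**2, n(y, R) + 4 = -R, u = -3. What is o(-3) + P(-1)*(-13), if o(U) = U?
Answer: -28/5 ≈ -5.6000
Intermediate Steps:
n(y, R) = -4 - R
b(M, A) = 8 (b(M, A) = (-4 - 1*0)**2/2 = (-4 + 0)**2/2 = (1/2)*(-4)**2 = (1/2)*16 = 8)
P(g) = 1/5 (P(g) = 1/(-3 + 8) = 1/5)
o(-3) + P(-1)*(-13) = -3 + (1/5)*(-13) = -3 - 13/5 = -28/5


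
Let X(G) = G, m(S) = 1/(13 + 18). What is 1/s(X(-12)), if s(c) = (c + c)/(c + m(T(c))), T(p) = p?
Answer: 371/744 ≈ 0.49866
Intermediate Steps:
m(S) = 1/31
s(c) = 2*c/(1/31 + c) (s(c) = (c + c)/(c + 1/31) = (2*c)/(1/31 + c) = 2*c/(1/31 + c))
1/s(X(-12)) = 1/(62*(-12)/(1 + 31*(-12))) = 1/(62*(-12)/(1 - 372)) = 1/(62*(-12)/(-371)) = 1/(62*(-12)*(-1/371)) = 1/(744/371) = 371/744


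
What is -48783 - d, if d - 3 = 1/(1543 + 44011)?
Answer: -2222397445/45554 ≈ -48786.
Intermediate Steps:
d = 136663/45554 (d = 3 + 1/(1543 + 44011) = 3 + 1/45554 = 136663/45554 ≈ 3.0000)
-48783 - d = -48783 - 1*136663/45554 = -48783 - 136663/45554 = -2222397445/45554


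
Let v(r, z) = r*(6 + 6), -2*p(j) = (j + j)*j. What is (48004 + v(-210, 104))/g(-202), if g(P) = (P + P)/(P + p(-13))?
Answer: 4218641/101 ≈ 41769.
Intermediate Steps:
p(j) = -j² (p(j) = -(j + j)*j/2 = -2*j*j/2 = -j²)
v(r, z) = 12*r (v(r, z) = r*12 = 12*r)
g(P) = 2*P/(-169 + P) (g(P) = (P + P)/(P - 1*(-13)²) = (2*P)/(P - 1*169) = (2*P)/(P - 169) = (2*P)/(-169 + P) = 2*P/(-169 + P))
(48004 + v(-210, 104))/g(-202) = (48004 + 12*(-210))/((2*(-202)/(-169 - 202))) = (48004 - 2520)/((2*(-202)/(-371))) = 45484/((2*(-202)*(-1/371))) = 45484/(404/371) = 45484*(371/404) = 4218641/101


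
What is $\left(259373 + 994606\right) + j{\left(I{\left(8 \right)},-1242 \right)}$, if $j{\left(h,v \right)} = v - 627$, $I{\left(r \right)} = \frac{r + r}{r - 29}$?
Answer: $1252110$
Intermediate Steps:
$I{\left(r \right)} = \frac{2 r}{-29 + r}$
$j{\left(h,v \right)} = -627 + v$
$\left(259373 + 994606\right) + j{\left(I{\left(8 \right)},-1242 \right)} = \left(259373 + 994606\right) - 1869 = 1253979 - 1869 = 1252110$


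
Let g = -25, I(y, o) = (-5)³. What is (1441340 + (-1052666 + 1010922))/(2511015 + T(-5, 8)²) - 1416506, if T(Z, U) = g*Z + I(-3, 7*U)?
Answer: -1185622137998/837005 ≈ -1.4165e+6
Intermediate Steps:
I(y, o) = -125
T(Z, U) = -125 - 25*Z (T(Z, U) = -25*Z - 125 = -125 - 25*Z)
(1441340 + (-1052666 + 1010922))/(2511015 + T(-5, 8)²) - 1416506 = (1441340 + (-1052666 + 1010922))/(2511015 + (-125 - 25*(-5))²) - 1416506 = (1441340 - 41744)/(2511015 + (-125 + 125)²) - 1416506 = 1399596/(2511015 + 0²) - 1416506 = 1399596/(2511015 + 0) - 1416506 = 1399596/2511015 - 1416506 = 1399596*(1/2511015) - 1416506 = 466532/837005 - 1416506 = -1185622137998/837005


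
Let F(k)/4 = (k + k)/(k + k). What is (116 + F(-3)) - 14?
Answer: 106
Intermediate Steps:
F(k) = 4 (F(k) = 4*((k + k)/(k + k)) = 4*((2*k)/((2*k))) = 4*((2*k)*(1/(2*k))) = 4*1 = 4)
(116 + F(-3)) - 14 = (116 + 4) - 14 = 120 - 14 = 106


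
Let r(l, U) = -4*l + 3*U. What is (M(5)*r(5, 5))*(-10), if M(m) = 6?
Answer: 300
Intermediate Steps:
(M(5)*r(5, 5))*(-10) = (6*(-4*5 + 3*5))*(-10) = (6*(-20 + 15))*(-10) = (6*(-5))*(-10) = -30*(-10) = 300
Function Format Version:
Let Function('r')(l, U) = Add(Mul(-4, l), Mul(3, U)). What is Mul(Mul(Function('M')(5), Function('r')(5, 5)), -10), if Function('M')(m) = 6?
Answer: 300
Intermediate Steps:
Mul(Mul(Function('M')(5), Function('r')(5, 5)), -10) = Mul(Mul(6, Add(Mul(-4, 5), Mul(3, 5))), -10) = Mul(Mul(6, Add(-20, 15)), -10) = Mul(Mul(6, -5), -10) = Mul(-30, -10) = 300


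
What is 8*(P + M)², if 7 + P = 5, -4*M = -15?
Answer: 49/2 ≈ 24.500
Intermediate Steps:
M = 15/4 (M = -¼*(-15) = 15/4 ≈ 3.7500)
P = -2 (P = -7 + 5 = -2)
8*(P + M)² = 8*(-2 + 15/4)² = 8*(7/4)² = 8*(49/16) = 49/2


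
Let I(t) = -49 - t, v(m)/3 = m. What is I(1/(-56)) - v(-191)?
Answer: 29345/56 ≈ 524.02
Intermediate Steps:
v(m) = 3*m
I(1/(-56)) - v(-191) = (-49 - 1/(-56)) - 3*(-191) = (-49 - 1*(-1/56)) - 1*(-573) = (-49 + 1/56) + 573 = -2743/56 + 573 = 29345/56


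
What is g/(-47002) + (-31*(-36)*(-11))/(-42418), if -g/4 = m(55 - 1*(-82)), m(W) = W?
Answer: 150060404/498432709 ≈ 0.30106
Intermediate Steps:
g = -548 (g = -4*(55 - 1*(-82)) = -4*(55 + 82) = -4*137 = -548)
g/(-47002) + (-31*(-36)*(-11))/(-42418) = -548/(-47002) + (-31*(-36)*(-11))/(-42418) = -548*(-1/47002) + (1116*(-11))*(-1/42418) = 274/23501 - 12276*(-1/42418) = 274/23501 + 6138/21209 = 150060404/498432709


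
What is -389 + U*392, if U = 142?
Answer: 55275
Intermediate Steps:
-389 + U*392 = -389 + 142*392 = -389 + 55664 = 55275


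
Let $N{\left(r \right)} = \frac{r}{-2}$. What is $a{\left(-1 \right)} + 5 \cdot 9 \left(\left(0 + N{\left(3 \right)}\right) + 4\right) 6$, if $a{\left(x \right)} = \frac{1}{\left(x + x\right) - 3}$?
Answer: $\frac{3374}{5} \approx 674.8$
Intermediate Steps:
$N{\left(r \right)} = - \frac{r}{2}$ ($N{\left(r \right)} = r \left(- \frac{1}{2}\right) = - \frac{r}{2}$)
$a{\left(x \right)} = \frac{1}{-3 + 2 x}$ ($a{\left(x \right)} = \frac{1}{2 x - 3} = \frac{1}{-3 + 2 x}$)
$a{\left(-1 \right)} + 5 \cdot 9 \left(\left(0 + N{\left(3 \right)}\right) + 4\right) 6 = \frac{1}{-3 + 2 \left(-1\right)} + 5 \cdot 9 \left(\left(0 - \frac{3}{2}\right) + 4\right) 6 = \frac{1}{-3 - 2} + 45 \left(\left(0 - \frac{3}{2}\right) + 4\right) 6 = \frac{1}{-5} + 45 \left(- \frac{3}{2} + 4\right) 6 = - \frac{1}{5} + 45 \cdot \frac{5}{2} \cdot 6 = - \frac{1}{5} + 45 \cdot 15 = - \frac{1}{5} + 675 = \frac{3374}{5}$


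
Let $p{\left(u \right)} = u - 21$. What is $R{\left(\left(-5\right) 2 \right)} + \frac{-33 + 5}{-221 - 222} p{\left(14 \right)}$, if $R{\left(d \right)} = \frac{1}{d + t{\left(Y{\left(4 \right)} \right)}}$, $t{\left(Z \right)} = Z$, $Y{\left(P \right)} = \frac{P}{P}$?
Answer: $- \frac{2207}{3987} \approx -0.55355$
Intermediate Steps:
$Y{\left(P \right)} = 1$
$p{\left(u \right)} = -21 + u$
$R{\left(d \right)} = \frac{1}{1 + d}$ ($R{\left(d \right)} = \frac{1}{d + 1} = \frac{1}{1 + d}$)
$R{\left(\left(-5\right) 2 \right)} + \frac{-33 + 5}{-221 - 222} p{\left(14 \right)} = \frac{1}{1 - 10} + \frac{-33 + 5}{-221 - 222} \left(-21 + 14\right) = \frac{1}{1 - 10} + - \frac{28}{-443} \left(-7\right) = \frac{1}{-9} + \left(-28\right) \left(- \frac{1}{443}\right) \left(-7\right) = - \frac{1}{9} + \frac{28}{443} \left(-7\right) = - \frac{1}{9} - \frac{196}{443} = - \frac{2207}{3987}$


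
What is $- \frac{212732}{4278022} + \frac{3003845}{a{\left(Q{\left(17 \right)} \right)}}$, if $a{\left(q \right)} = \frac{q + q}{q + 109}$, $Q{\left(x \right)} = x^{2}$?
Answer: $\frac{1278626211221931}{618174179} \approx 2.0684 \cdot 10^{6}$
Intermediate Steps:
$a{\left(q \right)} = \frac{2 q}{109 + q}$
$- \frac{212732}{4278022} + \frac{3003845}{a{\left(Q{\left(17 \right)} \right)}} = - \frac{212732}{4278022} + \frac{3003845}{2 \cdot 17^{2} \frac{1}{109 + 17^{2}}} = \left(-212732\right) \frac{1}{4278022} + \frac{3003845}{2 \cdot 289 \frac{1}{109 + 289}} = - \frac{106366}{2139011} + \frac{3003845}{2 \cdot 289 \cdot \frac{1}{398}} = - \frac{106366}{2139011} + \frac{3003845}{\frac{289}{199}} = - \frac{106366}{2139011} + 3003845 \cdot \frac{199}{289} = - \frac{106366}{2139011} + \frac{597765155}{289} = \frac{1278626211221931}{618174179}$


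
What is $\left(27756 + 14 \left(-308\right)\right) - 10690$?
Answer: $12754$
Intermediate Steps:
$\left(27756 + 14 \left(-308\right)\right) - 10690 = \left(27756 - 4312\right) - 10690 = 23444 - 10690 = 12754$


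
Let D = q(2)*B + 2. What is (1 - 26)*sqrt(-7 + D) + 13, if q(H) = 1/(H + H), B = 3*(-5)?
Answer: 13 - 25*I*sqrt(35)/2 ≈ 13.0 - 73.951*I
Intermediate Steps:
B = -15
q(H) = 1/(2*H)
D = -7/4 (D = ((1/2)/2)*(-15) + 2 = ((1/2)*(1/2))*(-15) + 2 = (1/4)*(-15) + 2 = -15/4 + 2 = -7/4 ≈ -1.7500)
(1 - 26)*sqrt(-7 + D) + 13 = (1 - 26)*sqrt(-7 - 7/4) + 13 = -25*I*sqrt(35)/2 + 13 = 13 - 25*I*sqrt(35)/2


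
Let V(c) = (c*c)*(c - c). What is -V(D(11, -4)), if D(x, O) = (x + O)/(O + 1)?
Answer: 0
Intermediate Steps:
D(x, O) = (O + x)/(1 + O)
V(c) = 0 (V(c) = c²*0 = 0)
-V(D(11, -4)) = -1*0 = 0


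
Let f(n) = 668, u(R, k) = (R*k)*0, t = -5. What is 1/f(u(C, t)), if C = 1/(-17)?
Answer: 1/668 ≈ 0.0014970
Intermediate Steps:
C = -1/17 ≈ -0.058824
u(R, k) = 0
1/f(u(C, t)) = 1/668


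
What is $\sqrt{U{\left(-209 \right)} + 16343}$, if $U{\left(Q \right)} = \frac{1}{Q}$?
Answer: $\frac{\sqrt{713878374}}{209} \approx 127.84$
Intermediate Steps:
$\sqrt{U{\left(-209 \right)} + 16343} = \sqrt{\frac{1}{-209} + 16343} = \sqrt{- \frac{1}{209} + 16343} = \sqrt{\frac{3415686}{209}} = \frac{\sqrt{713878374}}{209}$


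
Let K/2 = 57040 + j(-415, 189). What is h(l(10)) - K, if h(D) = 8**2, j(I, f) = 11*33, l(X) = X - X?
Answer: -114742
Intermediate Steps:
l(X) = 0
j(I, f) = 363
h(D) = 64
K = 114806 (K = 2*(57040 + 363) = 2*57403 = 114806)
h(l(10)) - K = 64 - 1*114806 = 64 - 114806 = -114742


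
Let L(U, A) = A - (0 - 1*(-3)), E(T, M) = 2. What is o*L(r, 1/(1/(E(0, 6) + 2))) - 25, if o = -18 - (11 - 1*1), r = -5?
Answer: -53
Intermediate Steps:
o = -28 (o = -18 - (11 - 1) = -18 - 1*10 = -18 - 10 = -28)
L(U, A) = -3 + A (L(U, A) = A - (0 + 3) = A - 1*3 = A - 3 = -3 + A)
o*L(r, 1/(1/(E(0, 6) + 2))) - 25 = -28*(-3 + 1/(1/(2 + 2))) - 25 = -28*(-3 + 1/(1/4)) - 25 = -28*(-3 + 1/(¼)) - 25 = -28*(-3 + 4) - 25 = -28*1 - 25 = -28 - 25 = -53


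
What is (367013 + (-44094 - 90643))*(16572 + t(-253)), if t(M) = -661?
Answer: 3695743436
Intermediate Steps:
(367013 + (-44094 - 90643))*(16572 + t(-253)) = (367013 + (-44094 - 90643))*(16572 - 661) = (367013 - 134737)*15911 = 232276*15911 = 3695743436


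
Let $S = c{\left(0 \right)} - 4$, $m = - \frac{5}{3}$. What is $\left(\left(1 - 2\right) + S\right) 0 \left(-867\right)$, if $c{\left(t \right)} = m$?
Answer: $0$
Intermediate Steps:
$m = - \frac{5}{3}$ ($m = \left(-5\right) \frac{1}{3} = - \frac{5}{3} \approx -1.6667$)
$c{\left(t \right)} = - \frac{5}{3}$
$S = - \frac{17}{3}$ ($S = - \frac{5}{3} - 4 = - \frac{17}{3} \approx -5.6667$)
$\left(\left(1 - 2\right) + S\right) 0 \left(-867\right) = \left(\left(1 - 2\right) - \frac{17}{3}\right) 0 \left(-867\right) = \left(-1 - \frac{17}{3}\right) 0 \left(-867\right) = \left(- \frac{20}{3}\right) 0 \left(-867\right) = 0 \left(-867\right) = 0$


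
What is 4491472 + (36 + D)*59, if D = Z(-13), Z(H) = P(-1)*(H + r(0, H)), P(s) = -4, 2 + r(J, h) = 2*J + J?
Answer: 4497136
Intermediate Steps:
r(J, h) = -2 + 3*J (r(J, h) = -2 + (2*J + J) = -2 + 3*J)
Z(H) = 8 - 4*H (Z(H) = -4*(H + (-2 + 3*0)) = -4*(H + (-2 + 0)) = -4*(H - 2) = -4*(-2 + H) = 8 - 4*H)
D = 60 (D = 8 - 4*(-13) = 8 + 52 = 60)
4491472 + (36 + D)*59 = 4491472 + (36 + 60)*59 = 4491472 + 96*59 = 4491472 + 5664 = 4497136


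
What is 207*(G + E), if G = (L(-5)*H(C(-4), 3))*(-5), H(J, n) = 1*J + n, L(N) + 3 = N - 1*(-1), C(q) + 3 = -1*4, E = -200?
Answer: -70380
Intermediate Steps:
C(q) = -7 (C(q) = -3 - 1*4 = -3 - 4 = -7)
L(N) = -2 + N (L(N) = -3 + (N - 1*(-1)) = -3 + (N + 1) = -3 + (1 + N) = -2 + N)
H(J, n) = J + n
G = -140 (G = ((-2 - 5)*(-7 + 3))*(-5) = -7*(-4)*(-5) = 28*(-5) = -140)
207*(G + E) = 207*(-140 - 200) = 207*(-340) = -70380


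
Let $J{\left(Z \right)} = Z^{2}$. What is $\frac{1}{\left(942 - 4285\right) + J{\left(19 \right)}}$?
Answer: $- \frac{1}{2982} \approx -0.00033535$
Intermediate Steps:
$\frac{1}{\left(942 - 4285\right) + J{\left(19 \right)}} = \frac{1}{\left(942 - 4285\right) + 19^{2}} = \frac{1}{-3343 + 361} = \frac{1}{-2982} = - \frac{1}{2982}$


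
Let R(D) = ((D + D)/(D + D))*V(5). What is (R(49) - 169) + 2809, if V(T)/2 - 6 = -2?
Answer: 2648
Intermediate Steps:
V(T) = 8 (V(T) = 12 + 2*(-2) = 12 - 4 = 8)
R(D) = 8 (R(D) = ((D + D)/(D + D))*8 = ((2*D)/((2*D)))*8 = ((2*D)*(1/(2*D)))*8 = 1*8 = 8)
(R(49) - 169) + 2809 = (8 - 169) + 2809 = -161 + 2809 = 2648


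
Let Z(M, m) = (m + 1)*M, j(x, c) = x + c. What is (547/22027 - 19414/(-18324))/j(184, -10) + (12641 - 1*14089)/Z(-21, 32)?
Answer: 5666491877803/2703868788852 ≈ 2.0957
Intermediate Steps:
j(x, c) = c + x
Z(M, m) = M*(1 + m) (Z(M, m) = (1 + m)*M = M*(1 + m))
(547/22027 - 19414/(-18324))/j(184, -10) + (12641 - 1*14089)/Z(-21, 32) = (547/22027 - 19414/(-18324))/(-10 + 184) + (12641 - 1*14089)/((-21*(1 + 32))) = (547*(1/22027) - 19414*(-1/18324))/174 + (12641 - 14089)/((-21*33)) = (547/22027 + 9707/9162)*(1/174) - 1448/(-693) = (218827703/201811374)*(1/174) - 1448*(-1/693) = 218827703/35115179076 + 1448/693 = 5666491877803/2703868788852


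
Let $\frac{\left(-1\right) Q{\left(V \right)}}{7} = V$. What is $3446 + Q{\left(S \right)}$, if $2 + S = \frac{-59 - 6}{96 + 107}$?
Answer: $\frac{100405}{29} \approx 3462.2$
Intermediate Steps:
$S = - \frac{471}{203}$ ($S = -2 + \frac{-59 - 6}{96 + 107} = -2 - \frac{65}{203} = - \frac{471}{203} \approx -2.3202$)
$Q{\left(V \right)} = - 7 V$
$3446 + Q{\left(S \right)} = 3446 - - \frac{471}{29} = 3446 + \frac{471}{29} = \frac{100405}{29}$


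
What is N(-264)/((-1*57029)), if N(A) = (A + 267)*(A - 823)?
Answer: 3261/57029 ≈ 0.057181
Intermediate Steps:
N(A) = (-823 + A)*(267 + A) (N(A) = (267 + A)*(-823 + A) = (-823 + A)*(267 + A))
N(-264)/((-1*57029)) = (-219741 + (-264)² - 556*(-264))/((-1*57029)) = (-219741 + 69696 + 146784)/(-57029) = -3261*(-1/57029) = 3261/57029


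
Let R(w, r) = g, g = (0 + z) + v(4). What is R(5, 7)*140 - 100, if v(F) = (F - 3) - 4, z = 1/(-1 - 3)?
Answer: -555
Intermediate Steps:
z = -¼ (z = 1/(-4) = -¼ ≈ -0.25000)
v(F) = -7 + F (v(F) = (-3 + F) - 4 = -7 + F)
g = -13/4 (g = (0 - ¼) + (-7 + 4) = -¼ - 3 = -13/4 ≈ -3.2500)
R(w, r) = -13/4
R(5, 7)*140 - 100 = -13/4*140 - 100 = -455 - 100 = -555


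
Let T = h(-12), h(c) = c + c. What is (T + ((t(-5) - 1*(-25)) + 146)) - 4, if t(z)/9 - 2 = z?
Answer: 116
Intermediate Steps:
t(z) = 18 + 9*z
h(c) = 2*c
T = -24 (T = 2*(-12) = -24)
(T + ((t(-5) - 1*(-25)) + 146)) - 4 = (-24 + (((18 + 9*(-5)) - 1*(-25)) + 146)) - 4 = (-24 + (((18 - 45) + 25) + 146)) - 4 = (-24 + ((-27 + 25) + 146)) - 4 = (-24 + (-2 + 146)) - 4 = (-24 + 144) - 4 = 120 - 4 = 116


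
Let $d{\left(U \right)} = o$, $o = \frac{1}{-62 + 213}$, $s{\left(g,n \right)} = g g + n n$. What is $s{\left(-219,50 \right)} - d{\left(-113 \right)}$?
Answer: $\frac{7619610}{151} \approx 50461.0$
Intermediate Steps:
$s{\left(g,n \right)} = g^{2} + n^{2}$
$o = \frac{1}{151} \approx 0.0066225$
$d{\left(U \right)} = \frac{1}{151}$
$s{\left(-219,50 \right)} - d{\left(-113 \right)} = \left(\left(-219\right)^{2} + 50^{2}\right) - \frac{1}{151} = \left(47961 + 2500\right) - \frac{1}{151} = 50461 - \frac{1}{151} = \frac{7619610}{151}$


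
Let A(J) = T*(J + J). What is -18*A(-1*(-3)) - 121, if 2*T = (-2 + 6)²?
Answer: -985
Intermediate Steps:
T = 8 (T = (-2 + 6)²/2 = (½)*4² = (½)*16 = 8)
A(J) = 16*J (A(J) = 8*(J + J) = 8*(2*J) = 16*J)
-18*A(-1*(-3)) - 121 = -288*(-1*(-3)) - 121 = -288*3 - 121 = -18*48 - 121 = -864 - 121 = -985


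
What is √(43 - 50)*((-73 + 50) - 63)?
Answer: -86*I*√7 ≈ -227.53*I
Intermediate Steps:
√(43 - 50)*((-73 + 50) - 63) = √(-7)*(-23 - 63) = (I*√7)*(-86) = -86*I*√7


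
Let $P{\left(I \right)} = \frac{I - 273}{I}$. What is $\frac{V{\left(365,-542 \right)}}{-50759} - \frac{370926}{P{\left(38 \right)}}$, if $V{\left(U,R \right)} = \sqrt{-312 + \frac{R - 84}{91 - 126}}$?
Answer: $\frac{14095188}{235} - \frac{i \sqrt{360290}}{1776565} \approx 59980.0 - 0.00033787 i$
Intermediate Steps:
$P{\left(I \right)} = \frac{-273 + I}{I}$ ($P{\left(I \right)} = \frac{I - 273}{I} = \frac{-273 + I}{I}$)
$V{\left(U,R \right)} = \sqrt{- \frac{1548}{5} - \frac{R}{35}}$ ($V{\left(U,R \right)} = \sqrt{-312 + \frac{-84 + R}{-35}} = \sqrt{-312 + \left(-84 + R\right) \left(- \frac{1}{35}\right)} = \sqrt{-312 - \left(- \frac{12}{5} + \frac{R}{35}\right)} = \sqrt{- \frac{1548}{5} - \frac{R}{35}}$)
$\frac{V{\left(365,-542 \right)}}{-50759} - \frac{370926}{P{\left(38 \right)}} = \frac{\frac{1}{35} \sqrt{-379260 - -18970}}{-50759} - \frac{370926}{\frac{1}{38} \left(-273 + 38\right)} = \frac{\sqrt{-379260 + 18970}}{35} \left(- \frac{1}{50759}\right) - \frac{370926}{\frac{1}{38} \left(-235\right)} = \frac{\sqrt{-360290}}{35} \left(- \frac{1}{50759}\right) - \frac{370926}{- \frac{235}{38}} = \frac{i \sqrt{360290}}{35} \left(- \frac{1}{50759}\right) - - \frac{14095188}{235} = \frac{i \sqrt{360290}}{35} \left(- \frac{1}{50759}\right) + \frac{14095188}{235} = - \frac{i \sqrt{360290}}{1776565} + \frac{14095188}{235} = \frac{14095188}{235} - \frac{i \sqrt{360290}}{1776565}$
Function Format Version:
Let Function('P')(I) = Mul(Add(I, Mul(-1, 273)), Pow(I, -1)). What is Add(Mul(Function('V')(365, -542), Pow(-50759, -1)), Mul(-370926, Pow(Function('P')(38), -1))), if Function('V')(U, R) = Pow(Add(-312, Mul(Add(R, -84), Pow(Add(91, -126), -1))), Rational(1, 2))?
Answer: Add(Rational(14095188, 235), Mul(Rational(-1, 1776565), I, Pow(360290, Rational(1, 2)))) ≈ Add(59980., Mul(-0.00033787, I))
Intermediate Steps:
Function('P')(I) = Mul(Pow(I, -1), Add(-273, I)) (Function('P')(I) = Mul(Add(I, -273), Pow(I, -1)) = Mul(Add(-273, I), Pow(I, -1)) = Mul(Pow(I, -1), Add(-273, I)))
Function('V')(U, R) = Pow(Add(Rational(-1548, 5), Mul(Rational(-1, 35), R)), Rational(1, 2)) (Function('V')(U, R) = Pow(Add(-312, Mul(Add(-84, R), Pow(-35, -1))), Rational(1, 2)) = Pow(Add(-312, Mul(Add(-84, R), Rational(-1, 35))), Rational(1, 2)) = Pow(Add(-312, Add(Rational(12, 5), Mul(Rational(-1, 35), R))), Rational(1, 2)) = Pow(Add(Rational(-1548, 5), Mul(Rational(-1, 35), R)), Rational(1, 2)))
Add(Mul(Function('V')(365, -542), Pow(-50759, -1)), Mul(-370926, Pow(Function('P')(38), -1))) = Add(Mul(Mul(Rational(1, 35), Pow(Add(-379260, Mul(-35, -542)), Rational(1, 2))), Pow(-50759, -1)), Mul(-370926, Pow(Mul(Pow(38, -1), Add(-273, 38)), -1))) = Add(Mul(Mul(Rational(1, 35), Pow(Add(-379260, 18970), Rational(1, 2))), Rational(-1, 50759)), Mul(-370926, Pow(Mul(Rational(1, 38), -235), -1))) = Add(Mul(Mul(Rational(1, 35), Pow(-360290, Rational(1, 2))), Rational(-1, 50759)), Mul(-370926, Pow(Rational(-235, 38), -1))) = Add(Mul(Mul(Rational(1, 35), Mul(I, Pow(360290, Rational(1, 2)))), Rational(-1, 50759)), Mul(-370926, Rational(-38, 235))) = Add(Mul(Mul(Rational(1, 35), I, Pow(360290, Rational(1, 2))), Rational(-1, 50759)), Rational(14095188, 235)) = Add(Mul(Rational(-1, 1776565), I, Pow(360290, Rational(1, 2))), Rational(14095188, 235)) = Add(Rational(14095188, 235), Mul(Rational(-1, 1776565), I, Pow(360290, Rational(1, 2))))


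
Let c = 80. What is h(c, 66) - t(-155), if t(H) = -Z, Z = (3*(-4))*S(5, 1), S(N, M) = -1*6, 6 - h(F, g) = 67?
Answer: 11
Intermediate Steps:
h(F, g) = -61 (h(F, g) = 6 - 1*67 = 6 - 67 = -61)
S(N, M) = -6
Z = 72 (Z = (3*(-4))*(-6) = -12*(-6) = 72)
t(H) = -72 (t(H) = -1*72 = -72)
h(c, 66) - t(-155) = -61 - 1*(-72) = -61 + 72 = 11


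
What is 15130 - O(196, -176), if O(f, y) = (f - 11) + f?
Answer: 14749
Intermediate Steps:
O(f, y) = -11 + 2*f (O(f, y) = (-11 + f) + f = -11 + 2*f)
15130 - O(196, -176) = 15130 - (-11 + 2*196) = 15130 - (-11 + 392) = 15130 - 1*381 = 15130 - 381 = 14749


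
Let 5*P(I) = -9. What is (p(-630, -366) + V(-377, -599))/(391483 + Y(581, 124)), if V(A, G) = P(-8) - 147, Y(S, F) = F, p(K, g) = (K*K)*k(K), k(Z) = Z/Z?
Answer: 1983756/1958035 ≈ 1.0131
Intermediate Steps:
P(I) = -9/5 (P(I) = (⅕)*(-9) = -9/5)
k(Z) = 1
p(K, g) = K² (p(K, g) = (K*K)*1 = K²*1 = K²)
V(A, G) = -744/5 (V(A, G) = -9/5 - 147 = -744/5)
(p(-630, -366) + V(-377, -599))/(391483 + Y(581, 124)) = ((-630)² - 744/5)/(391483 + 124) = (396900 - 744/5)/391607 = (1983756/5)*(1/391607) = 1983756/1958035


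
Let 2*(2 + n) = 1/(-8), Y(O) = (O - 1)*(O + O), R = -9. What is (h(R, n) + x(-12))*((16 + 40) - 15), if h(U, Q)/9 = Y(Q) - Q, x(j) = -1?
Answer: 688841/128 ≈ 5381.6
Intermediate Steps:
Y(O) = 2*O*(-1 + O) (Y(O) = (-1 + O)*(2*O) = 2*O*(-1 + O))
n = -33/16 (n = -2 + (1/2)/(-8) = -2 + (1/2)*(-1/8) = -2 - 1/16 = -33/16 ≈ -2.0625)
h(U, Q) = -9*Q + 18*Q*(-1 + Q) (h(U, Q) = 9*(2*Q*(-1 + Q) - Q) = 9*(-Q + 2*Q*(-1 + Q)) = -9*Q + 18*Q*(-1 + Q))
(h(R, n) + x(-12))*((16 + 40) - 15) = (9*(-33/16)*(-3 + 2*(-33/16)) - 1)*((16 + 40) - 15) = (9*(-33/16)*(-3 - 33/8) - 1)*(56 - 15) = (9*(-33/16)*(-57/8) - 1)*41 = (16929/128 - 1)*41 = (16801/128)*41 = 688841/128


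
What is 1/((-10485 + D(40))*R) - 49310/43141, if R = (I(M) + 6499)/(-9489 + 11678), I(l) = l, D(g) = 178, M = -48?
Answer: -298067170029/260769527767 ≈ -1.1430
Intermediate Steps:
R = 6451/2189 (R = (-48 + 6499)/(-9489 + 11678) = 6451/2189 ≈ 2.9470)
1/((-10485 + D(40))*R) - 49310/43141 = 1/((-10485 + 178)*(6451/2189)) - 49310/43141 = (2189/6451)/(-10307) - 49310*1/43141 = -1/10307*2189/6451 - 49310/43141 = -199/6044587 - 49310/43141 = -298067170029/260769527767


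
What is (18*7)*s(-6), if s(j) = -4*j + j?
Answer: 2268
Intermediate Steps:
s(j) = -3*j
(18*7)*s(-6) = (18*7)*(-3*(-6)) = 126*18 = 2268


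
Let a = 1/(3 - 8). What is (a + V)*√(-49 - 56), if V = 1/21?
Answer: -16*I*√105/105 ≈ -1.5614*I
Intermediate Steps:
a = -⅕ (a = 1/(-5) = -⅕ ≈ -0.20000)
V = 1/21 ≈ 0.047619
(a + V)*√(-49 - 56) = (-⅕ + 1/21)*√(-49 - 56) = -16*I*√105/105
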